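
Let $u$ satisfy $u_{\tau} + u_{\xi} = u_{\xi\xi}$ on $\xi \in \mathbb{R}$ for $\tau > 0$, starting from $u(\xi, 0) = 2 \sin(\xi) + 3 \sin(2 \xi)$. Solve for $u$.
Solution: Moving frame: $\eta = \xi - \tau$, $\sigma = \tau$, $u = w(\eta,\sigma)$, so $u_{\tau} = w_{\sigma} - w_{\eta}$ and $u_{\xi\xi} = w_{\eta\eta}$.
Hence $u_{\tau} + u_{\xi} = w_{\sigma}$ and the PDE becomes the heat equation $w_{\sigma} = w_{\eta\eta}$ on $\eta \in \mathbb{R}$.
Initial data: $w(\eta,0) = u(\eta,0) = 2 \sin(\eta) + 3 \sin(2 \eta)$. Each mode $\sin(n\eta)$ decays as $e^{-n^2\sigma}$ on $\mathbb{R}$, so $w(\eta,\sigma) = \sum c_n e^{-n^2\sigma} \sin(n\eta)$ with $c_1=2, c_2=3$: $w(\eta,\sigma) = 2 e^{-\sigma} \sin(\eta) + 3 e^{-4 \sigma} \sin(2 \eta)$.
Substituting back: $u(\xi,\tau) = w(\xi - \tau, \tau)$.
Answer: $u(\xi, \tau) = -2 e^{-\tau} \sin(\tau - \xi) - 3 e^{-4 \tau} \sin(2 \tau - 2 \xi)$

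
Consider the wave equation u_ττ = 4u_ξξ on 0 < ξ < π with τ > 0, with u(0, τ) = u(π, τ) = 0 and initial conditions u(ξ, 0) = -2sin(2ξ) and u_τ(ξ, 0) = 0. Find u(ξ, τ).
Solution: Using separation of variables u = X(ξ)T(τ):
Eigenfunctions: sin(nξ), n = 1, 2, 3, ...
General solution: u(ξ, τ) = Σ [A_n cos(2n τ) + B_n sin(2n τ)] sin(nξ)
From u(ξ,0) = -2sin(2ξ): A_2=-2. From u_τ(ξ,0) = 0: all B_n = 0.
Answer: u(ξ, τ) = -2sin(2ξ)cos(4τ)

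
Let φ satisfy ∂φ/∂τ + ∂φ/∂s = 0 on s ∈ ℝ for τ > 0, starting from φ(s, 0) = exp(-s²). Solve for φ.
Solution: By characteristics (ds/dτ = 1), φ(s,τ) = f(s - τ) with f = φ(·, 0).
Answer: φ(s, τ) = exp(-(s - τ)²)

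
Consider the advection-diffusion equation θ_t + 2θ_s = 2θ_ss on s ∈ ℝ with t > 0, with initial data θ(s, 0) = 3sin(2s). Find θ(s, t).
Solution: Change to a moving frame: let η = s - 2t, σ = t and write θ(s,t) = u(η,σ).
By the chain rule θ_t = u_σ - 2u_η, θ_s = u_η, θ_ss = u_ηη.
Then θ_t + 2θ_s = u_σ: the advection term cancels and the PDE becomes the heat equation u_σ = 2u_ηη on η ∈ ℝ.
Initial data: u(η,0) = θ(η,0) = 3sin(2η).
On η ∈ ℝ each mode satisfies (sin(nη))″ = -n² sin(nη), so exp(-2n²σ) sin(nη) solves the heat equation; by superposition u(η,σ) = Σ c_n exp(-2n²σ) sin(nη).
Reading off the coefficients: c_2=3, so u(η,σ) = 3exp(-8σ)sin(2η).
Substituting back η = s - 2t, σ = t: θ(s,t) = u(s - 2t, t).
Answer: θ(s, t) = 3exp(-8t)sin(2s - 4t)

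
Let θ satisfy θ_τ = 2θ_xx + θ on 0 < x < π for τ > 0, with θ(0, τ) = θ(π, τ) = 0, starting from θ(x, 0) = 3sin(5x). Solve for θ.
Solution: Substitute θ = exp(τ)u, i.e. u = exp(-τ)θ.
By the product rule, θ_τ = exp(τ)(u_τ + u), θ_xx = exp(τ)u_xx.
Substituting into the PDE and dividing by exp(τ): u_τ + u = 2u_xx + u.
The lower-order terms cancel, leaving the standard heat equation u_τ = 2u_xx.
Initial data for u: u(x,0) = θ(x,0) = 3sin(5x). The boundary conditions carry over: u(0,τ) = u(π,τ) = 0.
Solve for u:
  Using separation of variables u = X(x)G(τ):
  Eigenfunctions: sin(nx), n = 1, 2, 3, ...
  General solution: u(x, τ) = Σ c_n sin(nx) exp(-2n² τ)
  Matching u(x,0) = 3sin(5x) term by term: c_5=3.
Hence u(x,τ) = 3exp(-50τ)sin(5x).
Transform back: θ(x,τ) = exp(τ)u(x,τ).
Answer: θ(x, τ) = 3exp(-49τ)sin(5x)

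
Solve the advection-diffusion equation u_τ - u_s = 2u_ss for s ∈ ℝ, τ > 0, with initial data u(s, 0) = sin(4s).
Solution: Change to a moving frame: let η = s + τ, σ = τ and write u(s,τ) = w(η,σ).
By the chain rule u_τ = w_σ + w_η, u_s = w_η, u_ss = w_ηη.
Then u_τ - u_s = w_σ: the advection term cancels and the PDE becomes the heat equation w_σ = 2w_ηη on η ∈ ℝ.
Initial data: w(η,0) = u(η,0) = sin(4η).
On η ∈ ℝ each mode satisfies (sin(nη))″ = -n² sin(nη), so exp(-2n²σ) sin(nη) solves the heat equation; by superposition w(η,σ) = Σ c_n exp(-2n²σ) sin(nη).
Reading off the coefficients: c_4=1, so w(η,σ) = exp(-32σ)sin(4η).
Substituting back η = s + τ, σ = τ: u(s,τ) = w(s + τ, τ).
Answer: u(s, τ) = exp(-32τ)sin(4s + 4τ)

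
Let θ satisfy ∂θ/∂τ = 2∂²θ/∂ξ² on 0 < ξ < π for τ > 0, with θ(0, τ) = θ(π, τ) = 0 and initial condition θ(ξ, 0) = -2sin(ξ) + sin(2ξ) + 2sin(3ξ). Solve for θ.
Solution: Separating variables: θ = Σ c_n exp(-2n²τ) sin(nξ). From θ(ξ,0) = -2sin(ξ) + sin(2ξ) + 2sin(3ξ): c_1=-2, c_2=1, c_3=2.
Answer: θ(ξ, τ) = -2exp(-2τ)sin(ξ) + exp(-8τ)sin(2ξ) + 2exp(-18τ)sin(3ξ)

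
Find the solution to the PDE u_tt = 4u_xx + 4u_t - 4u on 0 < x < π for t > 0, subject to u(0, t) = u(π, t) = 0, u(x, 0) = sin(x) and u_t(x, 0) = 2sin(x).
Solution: Substitute u = exp(2t)w, i.e. w = exp(-2t)u.
By the product rule, u_t = exp(2t)(w_t + 2w), u_tt = exp(2t)(w_tt + 4w_t + 4w), u_xx = exp(2t)w_xx.
Substituting into the PDE and dividing by exp(2t): w_tt + 4w_t + 4w = 4w_xx + 4(w_t + 2w) - 4w.
The lower-order terms cancel, leaving the standard wave equation w_tt = 4w_xx.
Initial data for w: w(x,0) = u(x,0) = sin(x); w_t(x,0) = u_t(x,0) - 2u(x,0) = 0. The boundary conditions carry over: w(0,t) = w(π,t) = 0.
Solve for w:
  Using separation of variables w = X(x)T(t):
  Eigenfunctions: sin(nx), n = 1, 2, 3, ...
  General solution: w(x, t) = Σ [A_n cos(2n t) + B_n sin(2n t)] sin(nx)
  From w(x,0) = sin(x): A_1=1. From w_t(x,0) = 0: all B_n = 0.
Hence w(x,t) = sin(x)cos(2t).
Transform back: u(x,t) = exp(2t)w(x,t).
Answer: u(x, t) = exp(2t)sin(x)cos(2t)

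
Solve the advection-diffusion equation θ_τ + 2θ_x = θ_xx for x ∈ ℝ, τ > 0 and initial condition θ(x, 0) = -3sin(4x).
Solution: Change to a moving frame: let η = x - 2τ, σ = τ and write θ(x,τ) = u(η,σ).
By the chain rule θ_τ = u_σ - 2u_η, θ_x = u_η, θ_xx = u_ηη.
Then θ_τ + 2θ_x = u_σ: the advection term cancels and the PDE becomes the heat equation u_σ = u_ηη on η ∈ ℝ.
Initial data: u(η,0) = θ(η,0) = -3sin(4η).
On η ∈ ℝ each mode satisfies (sin(nη))″ = -n² sin(nη), so exp(-n²σ) sin(nη) solves the heat equation; by superposition u(η,σ) = Σ c_n exp(-n²σ) sin(nη).
Reading off the coefficients: c_4=-3, so u(η,σ) = -3exp(-16σ)sin(4η).
Substituting back η = x - 2τ, σ = τ: θ(x,τ) = u(x - 2τ, τ).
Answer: θ(x, τ) = -3exp(-16τ)sin(4x - 8τ)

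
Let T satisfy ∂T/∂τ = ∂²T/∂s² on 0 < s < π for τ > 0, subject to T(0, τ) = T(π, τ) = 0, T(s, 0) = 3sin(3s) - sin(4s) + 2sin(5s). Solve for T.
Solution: Separating variables: T = Σ c_n exp(-n²τ) sin(ns). From T(s,0) = 3sin(3s) - sin(4s) + 2sin(5s): c_3=3, c_4=-1, c_5=2.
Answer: T(s, τ) = 3exp(-9τ)sin(3s) - exp(-16τ)sin(4s) + 2exp(-25τ)sin(5s)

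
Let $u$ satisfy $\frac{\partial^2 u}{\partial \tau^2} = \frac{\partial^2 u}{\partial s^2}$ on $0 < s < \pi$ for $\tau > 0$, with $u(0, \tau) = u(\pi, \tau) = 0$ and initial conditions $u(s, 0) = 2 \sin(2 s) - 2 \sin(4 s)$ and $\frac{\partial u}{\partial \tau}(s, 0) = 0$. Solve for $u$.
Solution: Separating variables: $u = \sum [A_n \cos(\omega_n \tau) + B_n \sin(\omega_n \tau)] \sin(ns)$, $\omega_n = n$. From ICs: $A_2=2, A_4=-2$.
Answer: $u(s, \tau) = 2 \sin(2 s) \cos(2 \tau) - 2 \sin(4 s) \cos(4 \tau)$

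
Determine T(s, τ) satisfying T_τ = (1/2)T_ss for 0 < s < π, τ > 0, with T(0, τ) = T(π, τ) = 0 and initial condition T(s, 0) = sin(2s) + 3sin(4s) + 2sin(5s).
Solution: Using separation of variables T = X(s)G(τ):
Eigenfunctions: sin(ns), n = 1, 2, 3, ...
General solution: T(s, τ) = Σ c_n sin(ns) exp(-n² τ/2)
Matching T(s,0) = sin(2s) + 3sin(4s) + 2sin(5s) term by term: c_2=1, c_4=3, c_5=2.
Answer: T(s, τ) = exp(-2τ)sin(2s) + 3exp(-8τ)sin(4s) + 2exp(-25τ/2)sin(5s)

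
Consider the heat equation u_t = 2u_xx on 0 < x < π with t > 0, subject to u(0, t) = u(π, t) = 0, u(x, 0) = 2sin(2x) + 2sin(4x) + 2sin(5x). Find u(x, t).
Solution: Separating variables: u = Σ c_n exp(-2n²t) sin(nx). From u(x,0) = 2sin(2x) + 2sin(4x) + 2sin(5x): c_2=2, c_4=2, c_5=2.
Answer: u(x, t) = 2exp(-8t)sin(2x) + 2exp(-32t)sin(4x) + 2exp(-50t)sin(5x)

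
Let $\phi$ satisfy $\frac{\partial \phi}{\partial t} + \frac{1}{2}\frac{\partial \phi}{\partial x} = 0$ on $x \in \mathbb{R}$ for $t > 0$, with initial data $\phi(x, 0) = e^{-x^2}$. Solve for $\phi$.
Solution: By characteristics ($dx/dt = 1/2$), $\phi(x,t) = f(x - \frac{1}{2}t)$ with $f = \phi( \cdot , 0)$.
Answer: $\phi(x, t) = e^{-(-t/2 + x)^2}$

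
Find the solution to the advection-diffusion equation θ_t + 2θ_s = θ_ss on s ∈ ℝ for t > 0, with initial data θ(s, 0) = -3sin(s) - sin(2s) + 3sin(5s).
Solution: Change to a moving frame: let η = s - 2t, σ = t and write θ(s,t) = u(η,σ).
By the chain rule θ_t = u_σ - 2u_η, θ_s = u_η, θ_ss = u_ηη.
Then θ_t + 2θ_s = u_σ: the advection term cancels and the PDE becomes the heat equation u_σ = u_ηη on η ∈ ℝ.
Initial data: u(η,0) = θ(η,0) = -3sin(η) - sin(2η) + 3sin(5η).
On η ∈ ℝ each mode satisfies (sin(nη))″ = -n² sin(nη), so exp(-n²σ) sin(nη) solves the heat equation; by superposition u(η,σ) = Σ c_n exp(-n²σ) sin(nη).
Reading off the coefficients: c_1=-3, c_2=-1, c_5=3, so u(η,σ) = -3exp(-σ)sin(η) - exp(-4σ)sin(2η) + 3exp(-25σ)sin(5η).
Substituting back η = s - 2t, σ = t: θ(s,t) = u(s - 2t, t).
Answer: θ(s, t) = -3exp(-t)sin(s - 2t) - exp(-4t)sin(2s - 4t) + 3exp(-25t)sin(5s - 10t)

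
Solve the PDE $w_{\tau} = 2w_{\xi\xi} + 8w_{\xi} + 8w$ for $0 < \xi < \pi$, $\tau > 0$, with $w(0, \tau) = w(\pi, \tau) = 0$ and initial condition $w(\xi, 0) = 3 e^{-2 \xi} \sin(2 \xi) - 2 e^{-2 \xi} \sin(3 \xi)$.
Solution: Substitute $w = e^{-2\xi}u$.
Then $w_{\xi} = e^{-2\xi}(u_{\xi} - 2u)$, $w_{\xi\xi} = e^{-2\xi}(u_{\xi\xi} - 4u_{\xi} + 4u)$, $w_{\tau} = e^{-2\xi}u_{\tau}$; substituting and dividing by $e^{-2\xi}$, the lower-order terms cancel: $u_{\tau} = 2u_{\xi\xi}$ (standard heat equation).
Data for $u$: $u(\xi,0) = e^{2\xi}w(\xi,0) = 3 \sin(2 \xi) - 2 \sin(3 \xi)$. The boundary conditions carry over: $u(0,\tau) = u(\pi,\tau) = 0$.
Separating variables: $u = \sum c_n e^{-2n^2\tau} \sin(n\xi)$. From $u(\xi,0) = 3 \sin(2 \xi) - 2 \sin(3 \xi)$: $c_2=3, c_3=-2$.
So $u(\xi,\tau) = 3 e^{-8 \tau} \sin(2 \xi) - 2 e^{-18 \tau} \sin(3 \xi)$, and $w(\xi,\tau) = e^{-2\xi}u(\xi,\tau)$.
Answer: $w(\xi, \tau) = 3 e^{-8 \tau} e^{-2 \xi} \sin(2 \xi) - 2 e^{-18 \tau} e^{-2 \xi} \sin(3 \xi)$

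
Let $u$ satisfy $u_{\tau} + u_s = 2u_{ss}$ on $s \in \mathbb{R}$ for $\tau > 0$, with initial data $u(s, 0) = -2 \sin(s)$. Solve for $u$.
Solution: Moving frame: $\eta = s - \tau$, $\sigma = \tau$, $u = w(\eta,\sigma)$, so $u_{\tau} = w_{\sigma} - w_{\eta}$ and $u_{ss} = w_{\eta\eta}$.
Hence $u_{\tau} + u_s = w_{\sigma}$ and the PDE becomes the heat equation $w_{\sigma} = 2w_{\eta\eta}$ on $\eta \in \mathbb{R}$.
Initial data: $w(\eta,0) = u(\eta,0) = -2 \sin(\eta)$. Each mode $\sin(n\eta)$ decays as $e^{-2n^2\sigma}$ on $\mathbb{R}$, so $w(\eta,\sigma) = \sum c_n e^{-2n^2\sigma} \sin(n\eta)$ with $c_1=-2$: $w(\eta,\sigma) = -2 e^{-2 \sigma} \sin(\eta)$.
Substituting back: $u(s,\tau) = w(s - \tau, \tau)$.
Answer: $u(s, \tau) = 2 e^{-2 \tau} \sin(\tau - s)$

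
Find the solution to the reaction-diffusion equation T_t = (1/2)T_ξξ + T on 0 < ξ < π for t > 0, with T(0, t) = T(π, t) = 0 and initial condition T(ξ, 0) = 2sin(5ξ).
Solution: Substitute T = exp(t)u.
Then T_t = exp(t)(u_t + u), T_ξξ = exp(t)u_ξξ; substituting and dividing by exp(t), the lower-order terms cancel: u_t = (1/2)u_ξξ (standard heat equation).
Data for u: u(ξ,0) = T(ξ,0) = 2sin(5ξ). The boundary conditions carry over: u(0,t) = u(π,t) = 0.
Separating variables: u = Σ c_n exp(-n²t/2) sin(nξ). From u(ξ,0) = 2sin(5ξ): c_5=2.
So u(ξ,t) = 2exp(-25t/2)sin(5ξ), and T(ξ,t) = exp(t)u(ξ,t).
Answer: T(ξ, t) = 2exp(-23t/2)sin(5ξ)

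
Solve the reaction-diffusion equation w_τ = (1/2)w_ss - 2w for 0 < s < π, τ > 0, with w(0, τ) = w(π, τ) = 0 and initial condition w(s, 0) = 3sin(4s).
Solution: Substitute w = exp(-2τ)u, i.e. u = exp(2τ)w.
By the product rule, w_τ = exp(-2τ)(u_τ - 2u), w_ss = exp(-2τ)u_ss.
Substituting into the PDE and dividing by exp(-2τ): u_τ - 2u = (1/2)u_ss - 2u.
The lower-order terms cancel, leaving the standard heat equation u_τ = (1/2)u_ss.
Initial data for u: u(s,0) = w(s,0) = 3sin(4s). The boundary conditions carry over: u(0,τ) = u(π,τ) = 0.
Solve for u:
  Using separation of variables u = X(s)T(τ):
  Eigenfunctions: sin(ns), n = 1, 2, 3, ...
  General solution: u(s, τ) = Σ c_n sin(ns) exp(-n² τ/2)
  Matching u(s,0) = 3sin(4s) term by term: c_4=3.
Hence u(s,τ) = 3exp(-8τ)sin(4s).
Transform back: w(s,τ) = exp(-2τ)u(s,τ).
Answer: w(s, τ) = 3exp(-10τ)sin(4s)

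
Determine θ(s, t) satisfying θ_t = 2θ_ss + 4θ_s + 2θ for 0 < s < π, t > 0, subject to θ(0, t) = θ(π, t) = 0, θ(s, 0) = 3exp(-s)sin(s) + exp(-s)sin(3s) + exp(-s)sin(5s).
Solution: Substitute θ = exp(-s)u, i.e. u = exp(s)θ.
By the product rule, θ_s = exp(-s)(u_s - u), θ_ss = exp(-s)(u_ss - 2u_s + u), θ_t = exp(-s)u_t.
Substituting into the PDE and dividing by exp(-s): u_t = 2(u_ss - 2u_s + u) + 4(u_s - u) + 2u.
The lower-order terms cancel, leaving the standard heat equation u_t = 2u_ss.
Initial data for u: u(s,0) = exp(s)θ(s,0) = 3sin(s) + sin(3s) + sin(5s). The boundary conditions carry over: u(0,t) = u(π,t) = 0.
Solve for u:
  Using separation of variables u = X(s)G(t):
  Eigenfunctions: sin(ns), n = 1, 2, 3, ...
  General solution: u(s, t) = Σ c_n sin(ns) exp(-2n² t)
  Matching u(s,0) = 3sin(s) + sin(3s) + sin(5s) term by term: c_1=3, c_3=1, c_5=1.
Hence u(s,t) = 3exp(-2t)sin(s) + exp(-18t)sin(3s) + exp(-50t)sin(5s).
Transform back: θ(s,t) = exp(-s)u(s,t).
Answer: θ(s, t) = 3exp(-s)exp(-2t)sin(s) + exp(-s)exp(-18t)sin(3s) + exp(-s)exp(-50t)sin(5s)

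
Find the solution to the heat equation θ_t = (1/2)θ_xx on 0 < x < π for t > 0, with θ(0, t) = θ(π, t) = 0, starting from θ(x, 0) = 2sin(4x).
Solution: Using separation of variables θ = X(x)G(t):
Eigenfunctions: sin(nx), n = 1, 2, 3, ...
General solution: θ(x, t) = Σ c_n sin(nx) exp(-n² t/2)
Matching θ(x,0) = 2sin(4x) term by term: c_4=2.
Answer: θ(x, t) = 2exp(-8t)sin(4x)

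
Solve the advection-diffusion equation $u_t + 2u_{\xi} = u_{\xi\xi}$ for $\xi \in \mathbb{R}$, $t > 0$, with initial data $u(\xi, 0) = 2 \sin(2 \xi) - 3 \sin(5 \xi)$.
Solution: Moving frame: $\eta = \xi - 2t$, $\sigma = t$, $u = w(\eta,\sigma)$, so $u_t = w_{\sigma} - 2w_{\eta}$ and $u_{\xi\xi} = w_{\eta\eta}$.
Hence $u_t + 2u_{\xi} = w_{\sigma}$ and the PDE becomes the heat equation $w_{\sigma} = w_{\eta\eta}$ on $\eta \in \mathbb{R}$.
Initial data: $w(\eta,0) = u(\eta,0) = 2 \sin(2 \eta) - 3 \sin(5 \eta)$. Each mode $\sin(n\eta)$ decays as $e^{-n^2\sigma}$ on $\mathbb{R}$, so $w(\eta,\sigma) = \sum c_n e^{-n^2\sigma} \sin(n\eta)$ with $c_2=2, c_5=-3$: $w(\eta,\sigma) = 2 e^{-4 \sigma} \sin(2 \eta) - 3 e^{-25 \sigma} \sin(5 \eta)$.
Substituting back: $u(\xi,t) = w(\xi - 2t, t)$.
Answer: $u(\xi, t) = 2 e^{-4 t} \sin(2 \xi - 4 t) - 3 e^{-25 t} \sin(5 \xi - 10 t)$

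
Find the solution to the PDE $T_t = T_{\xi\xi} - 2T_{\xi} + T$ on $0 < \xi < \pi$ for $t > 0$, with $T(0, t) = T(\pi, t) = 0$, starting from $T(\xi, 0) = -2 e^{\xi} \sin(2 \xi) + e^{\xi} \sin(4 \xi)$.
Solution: Substitute $T = e^{\xi}u$.
Then $T_{\xi} = e^{\xi}(u_{\xi} + u)$, $T_{\xi\xi} = e^{\xi}(u_{\xi\xi} + 2u_{\xi} + u)$, $T_t = e^{\xi}u_t$; substituting and dividing by $e^{\xi}$, the lower-order terms cancel: $u_t = u_{\xi\xi}$ (standard heat equation).
Data for $u$: $u(\xi,0) = e^{-\xi}T(\xi,0) = -2 \sin(2 \xi) + \sin(4 \xi)$. The boundary conditions carry over: $u(0,t) = u(\pi,t) = 0$.
Separating variables: $u = \sum c_n e^{-n^2t} \sin(n\xi)$. From $u(\xi,0) = -2 \sin(2 \xi) + \sin(4 \xi)$: $c_2=-2, c_4=1$.
So $u(\xi,t) = -2 e^{-4 t} \sin(2 \xi) + e^{-16 t} \sin(4 \xi)$, and $T(\xi,t) = e^{\xi}u(\xi,t)$.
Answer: $T(\xi, t) = -2 e^{\xi} e^{-4 t} \sin(2 \xi) + e^{\xi} e^{-16 t} \sin(4 \xi)$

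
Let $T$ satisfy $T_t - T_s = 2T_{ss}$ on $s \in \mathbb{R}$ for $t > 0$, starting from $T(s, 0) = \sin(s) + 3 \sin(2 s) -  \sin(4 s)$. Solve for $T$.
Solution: Moving frame: $\eta = s + t$, $\sigma = t$, $T = u(\eta,\sigma)$, so $T_t = u_{\sigma} + u_{\eta}$ and $T_{ss} = u_{\eta\eta}$.
Hence $T_t - T_s = u_{\sigma}$ and the PDE becomes the heat equation $u_{\sigma} = 2u_{\eta\eta}$ on $\eta \in \mathbb{R}$.
Initial data: $u(\eta,0) = T(\eta,0) = \sin(\eta) + 3 \sin(2 \eta) - \sin(4 \eta)$. Each mode $\sin(n\eta)$ decays as $e^{-2n^2\sigma}$ on $\mathbb{R}$, so $u(\eta,\sigma) = \sum c_n e^{-2n^2\sigma} \sin(n\eta)$ with $c_1=1, c_2=3, c_4=-1$: $u(\eta,\sigma) = e^{-2 \sigma} \sin(\eta) + 3 e^{-8 \sigma} \sin(2 \eta) - e^{-32 \sigma} \sin(4 \eta)$.
Substituting back: $T(s,t) = u(s + t, t)$.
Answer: $T(s, t) = e^{-2 t} \sin(s + t) + 3 e^{-8 t} \sin(2 s + 2 t) -  e^{-32 t} \sin(4 s + 4 t)$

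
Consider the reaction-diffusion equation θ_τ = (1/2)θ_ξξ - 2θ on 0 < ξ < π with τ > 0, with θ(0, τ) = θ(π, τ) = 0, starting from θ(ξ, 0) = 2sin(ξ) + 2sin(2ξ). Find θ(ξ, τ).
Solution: Substitute θ = exp(-2τ)u, i.e. u = exp(2τ)θ.
By the product rule, θ_τ = exp(-2τ)(u_τ - 2u), θ_ξξ = exp(-2τ)u_ξξ.
Substituting into the PDE and dividing by exp(-2τ): u_τ - 2u = (1/2)u_ξξ - 2u.
The lower-order terms cancel, leaving the standard heat equation u_τ = (1/2)u_ξξ.
Initial data for u: u(ξ,0) = θ(ξ,0) = 2sin(ξ) + 2sin(2ξ). The boundary conditions carry over: u(0,τ) = u(π,τ) = 0.
Solve for u:
  Using separation of variables u = X(ξ)G(τ):
  Eigenfunctions: sin(nξ), n = 1, 2, 3, ...
  General solution: u(ξ, τ) = Σ c_n sin(nξ) exp(-n² τ/2)
  Matching u(ξ,0) = 2sin(ξ) + 2sin(2ξ) term by term: c_1=2, c_2=2.
Hence u(ξ,τ) = 2exp(-2τ)sin(2ξ) + 2exp(-τ/2)sin(ξ).
Transform back: θ(ξ,τ) = exp(-2τ)u(ξ,τ).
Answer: θ(ξ, τ) = 2exp(-4τ)sin(2ξ) + 2exp(-5τ/2)sin(ξ)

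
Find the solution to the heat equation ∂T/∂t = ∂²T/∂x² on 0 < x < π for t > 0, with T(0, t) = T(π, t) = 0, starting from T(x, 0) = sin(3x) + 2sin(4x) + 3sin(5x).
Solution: Using separation of variables T = X(x)G(t):
Eigenfunctions: sin(nx), n = 1, 2, 3, ...
General solution: T(x, t) = Σ c_n sin(nx) exp(-n² t)
Matching T(x,0) = sin(3x) + 2sin(4x) + 3sin(5x) term by term: c_3=1, c_4=2, c_5=3.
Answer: T(x, t) = exp(-9t)sin(3x) + 2exp(-16t)sin(4x) + 3exp(-25t)sin(5x)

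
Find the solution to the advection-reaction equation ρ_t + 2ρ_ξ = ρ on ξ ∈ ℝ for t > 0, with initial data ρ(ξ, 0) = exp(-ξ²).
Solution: Substitute ρ = exp(t)u.
Then ρ_t = exp(t)(u_t + u), ρ_ξ = exp(t)u_ξ; substituting and dividing by exp(t), the lower-order terms cancel: u_t + 2u_ξ = 0 (standard advection equation).
Data for u: u(ξ,0) = ρ(ξ,0) = exp(-ξ²).
By characteristics (dξ/dt = 2), u(ξ,t) = f(ξ - 2t) with f = u(·, 0).
So u(ξ,t) = exp(-(-2t + ξ)²), and ρ(ξ,t) = exp(t)u(ξ,t).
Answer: ρ(ξ, t) = exp(t)exp(-(-2t + ξ)²)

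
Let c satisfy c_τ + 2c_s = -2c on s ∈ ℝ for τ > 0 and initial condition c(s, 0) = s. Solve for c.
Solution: Substitute c = exp(-2τ)u.
Then c_τ = exp(-2τ)(u_τ - 2u), c_s = exp(-2τ)u_s; substituting and dividing by exp(-2τ), the lower-order terms cancel: u_τ + 2u_s = 0 (standard advection equation).
Data for u: u(s,0) = c(s,0) = s.
By characteristics (ds/dτ = 2), u(s,τ) = f(s - 2τ) with f = u(·, 0).
So u(s,τ) = s - 2τ, and c(s,τ) = exp(-2τ)u(s,τ).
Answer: c(s, τ) = sexp(-2τ) - 2τexp(-2τ)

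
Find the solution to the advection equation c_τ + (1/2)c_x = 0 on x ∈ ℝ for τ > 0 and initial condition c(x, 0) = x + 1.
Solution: By characteristics (dx/dτ = 1/2), c(x,τ) = f(x - (1/2)τ) with f = c(·, 0).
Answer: c(x, τ) = x - (1/2)τ + 1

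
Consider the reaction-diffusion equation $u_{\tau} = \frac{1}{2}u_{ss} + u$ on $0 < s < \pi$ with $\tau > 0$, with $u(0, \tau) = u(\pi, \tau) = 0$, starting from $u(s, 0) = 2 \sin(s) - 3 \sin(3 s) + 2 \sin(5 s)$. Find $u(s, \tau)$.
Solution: Substitute $u = e^{\tau}w$.
Then $u_{\tau} = e^{\tau}(w_{\tau} + w)$, $u_{ss} = e^{\tau}w_{ss}$; substituting and dividing by $e^{\tau}$, the lower-order terms cancel: $w_{\tau} = \frac{1}{2}w_{ss}$ (standard heat equation).
Data for $w$: $w(s,0) = u(s,0) = 2 \sin(s) - 3 \sin(3 s) + 2 \sin(5 s)$. The boundary conditions carry over: $w(0,\tau) = w(\pi,\tau) = 0$.
Separating variables: $w = \sum c_n e^{-n^2\tau/2} \sin(ns)$. From $w(s,0) = 2 \sin(s) - 3 \sin(3 s) + 2 \sin(5 s)$: $c_1=2, c_3=-3, c_5=2$.
So $w(s,\tau) = 2 e^{-\tau/2} \sin(s) - 3 e^{-9 \tau/2} \sin(3 s) + 2 e^{-25 \tau/2} \sin(5 s)$, and $u(s,\tau) = e^{\tau}w(s,\tau)$.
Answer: $u(s, \tau) = 2 e^{\tau/2} \sin(s) - 3 e^{-7 \tau/2} \sin(3 s) + 2 e^{-23 \tau/2} \sin(5 s)$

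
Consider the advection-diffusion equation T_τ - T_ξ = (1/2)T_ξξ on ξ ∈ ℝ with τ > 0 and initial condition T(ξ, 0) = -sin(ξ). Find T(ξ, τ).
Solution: Change to a moving frame: let η = ξ + τ, σ = τ and write T(ξ,τ) = u(η,σ).
By the chain rule T_τ = u_σ + u_η, T_ξ = u_η, T_ξξ = u_ηη.
Then T_τ - T_ξ = u_σ: the advection term cancels and the PDE becomes the heat equation u_σ = (1/2)u_ηη on η ∈ ℝ.
Initial data: u(η,0) = T(η,0) = -sin(η).
On η ∈ ℝ each mode satisfies (sin(nη))″ = -n² sin(nη), so exp(-n²σ/2) sin(nη) solves the heat equation; by superposition u(η,σ) = Σ c_n exp(-n²σ/2) sin(nη).
Reading off the coefficients: c_1=-1, so u(η,σ) = -exp(-σ/2)sin(η).
Substituting back η = ξ + τ, σ = τ: T(ξ,τ) = u(ξ + τ, τ).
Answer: T(ξ, τ) = -exp(-τ/2)sin(ξ + τ)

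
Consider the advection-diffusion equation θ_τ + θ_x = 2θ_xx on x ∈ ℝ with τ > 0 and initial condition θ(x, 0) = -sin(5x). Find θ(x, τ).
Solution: Change to a moving frame: let η = x - τ, σ = τ and write θ(x,τ) = u(η,σ).
By the chain rule θ_τ = u_σ - u_η, θ_x = u_η, θ_xx = u_ηη.
Then θ_τ + θ_x = u_σ: the advection term cancels and the PDE becomes the heat equation u_σ = 2u_ηη on η ∈ ℝ.
Initial data: u(η,0) = θ(η,0) = -sin(5η).
On η ∈ ℝ each mode satisfies (sin(nη))″ = -n² sin(nη), so exp(-2n²σ) sin(nη) solves the heat equation; by superposition u(η,σ) = Σ c_n exp(-2n²σ) sin(nη).
Reading off the coefficients: c_5=-1, so u(η,σ) = -exp(-50σ)sin(5η).
Substituting back η = x - τ, σ = τ: θ(x,τ) = u(x - τ, τ).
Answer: θ(x, τ) = -exp(-50τ)sin(5x - 5τ)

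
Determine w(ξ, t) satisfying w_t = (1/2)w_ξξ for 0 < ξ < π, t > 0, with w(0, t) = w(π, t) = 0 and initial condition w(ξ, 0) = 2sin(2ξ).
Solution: Using separation of variables w = X(ξ)T(t):
Eigenfunctions: sin(nξ), n = 1, 2, 3, ...
General solution: w(ξ, t) = Σ c_n sin(nξ) exp(-n² t/2)
Matching w(ξ,0) = 2sin(2ξ) term by term: c_2=2.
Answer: w(ξ, t) = 2exp(-2t)sin(2ξ)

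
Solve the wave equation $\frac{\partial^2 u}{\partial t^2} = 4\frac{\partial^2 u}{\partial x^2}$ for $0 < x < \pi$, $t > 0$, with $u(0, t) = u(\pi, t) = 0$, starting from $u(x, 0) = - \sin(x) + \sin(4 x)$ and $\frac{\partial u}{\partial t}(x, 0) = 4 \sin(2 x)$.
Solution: Separating variables: $u = \sum [A_n \cos(\omega_n t) + B_n \sin(\omega_n t)] \sin(nx)$, $\omega_n = 2n$. From ICs ($B_n$ = velocity coefficient / $\omega_n$): $A_1=-1, A_4=1, B_2=1$.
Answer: $u(x, t) = \sin(4 t) \sin(2 x) -  \sin(x) \cos(2 t) + \sin(4 x) \cos(8 t)$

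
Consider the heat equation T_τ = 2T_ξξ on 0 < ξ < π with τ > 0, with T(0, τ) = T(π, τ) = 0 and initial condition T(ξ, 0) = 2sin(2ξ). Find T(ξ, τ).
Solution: Separating variables: T = Σ c_n exp(-2n²τ) sin(nξ). From T(ξ,0) = 2sin(2ξ): c_2=2.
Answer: T(ξ, τ) = 2exp(-8τ)sin(2ξ)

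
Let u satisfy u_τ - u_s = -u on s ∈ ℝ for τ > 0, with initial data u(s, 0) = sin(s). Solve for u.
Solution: Substitute u = exp(-τ)w, i.e. w = exp(τ)u.
By the product rule, u_τ = exp(-τ)(w_τ - w), u_s = exp(-τ)w_s.
Substituting into the PDE and dividing by exp(-τ): w_τ - w - w_s = -w.
The lower-order terms cancel, leaving the standard advection equation w_τ - w_s = 0.
Initial data for w: w(s,0) = u(s,0) = sin(s).
Solve for w:
  By method of characteristics (waves move left with speed 1):
  Along characteristics s + τ = const, w is constant, so w(s,τ) = f(s + τ) with f = w(·, 0).
Hence w(s,τ) = sin(s + τ).
Transform back: u(s,τ) = exp(-τ)w(s,τ).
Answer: u(s, τ) = exp(-τ)sin(s + τ)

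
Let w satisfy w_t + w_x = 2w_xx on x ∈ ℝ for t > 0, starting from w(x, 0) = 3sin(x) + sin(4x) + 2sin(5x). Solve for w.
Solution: Moving frame: η = x - t, σ = t, w = u(η,σ), so w_t = u_σ - u_η and w_xx = u_ηη.
Hence w_t + w_x = u_σ and the PDE becomes the heat equation u_σ = 2u_ηη on η ∈ ℝ.
Initial data: u(η,0) = w(η,0) = 3sin(η) + sin(4η) + 2sin(5η). Each mode sin(nη) decays as exp(-2n²σ) on ℝ, so u(η,σ) = Σ c_n exp(-2n²σ) sin(nη) with c_1=3, c_4=1, c_5=2: u(η,σ) = 3exp(-2σ)sin(η) + exp(-32σ)sin(4η) + 2exp(-50σ)sin(5η).
Substituting back: w(x,t) = u(x - t, t).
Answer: w(x, t) = -3exp(-2t)sin(t - x) - exp(-32t)sin(4t - 4x) - 2exp(-50t)sin(5t - 5x)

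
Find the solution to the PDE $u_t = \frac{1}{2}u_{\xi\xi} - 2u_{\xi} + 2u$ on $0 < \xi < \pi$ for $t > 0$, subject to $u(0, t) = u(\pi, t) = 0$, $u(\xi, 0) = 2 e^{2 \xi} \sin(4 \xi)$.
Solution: Substitute $u = e^{2\xi}w$.
Then $u_{\xi} = e^{2\xi}(w_{\xi} + 2w)$, $u_{\xi\xi} = e^{2\xi}(w_{\xi\xi} + 4w_{\xi} + 4w)$, $u_t = e^{2\xi}w_t$; substituting and dividing by $e^{2\xi}$, the lower-order terms cancel: $w_t = \frac{1}{2}w_{\xi\xi}$ (standard heat equation).
Data for $w$: $w(\xi,0) = e^{-2\xi}u(\xi,0) = 2 \sin(4 \xi)$. The boundary conditions carry over: $w(0,t) = w(\pi,t) = 0$.
Separating variables: $w = \sum c_n e^{-n^2t/2} \sin(n\xi)$. From $w(\xi,0) = 2 \sin(4 \xi)$: $c_4=2$.
So $w(\xi,t) = 2 e^{-8 t} \sin(4 \xi)$, and $u(\xi,t) = e^{2\xi}w(\xi,t)$.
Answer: $u(\xi, t) = 2 e^{2 \xi} e^{-8 t} \sin(4 \xi)$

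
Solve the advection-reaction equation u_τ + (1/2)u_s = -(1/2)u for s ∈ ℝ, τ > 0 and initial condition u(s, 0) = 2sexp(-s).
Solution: Substitute u = exp(-s)w.
Then u_s = exp(-s)(w_s - w), u_τ = exp(-s)w_τ; substituting and dividing by exp(-s), the lower-order terms cancel: w_τ + (1/2)w_s = 0 (standard advection equation).
Data for w: w(s,0) = exp(s)u(s,0) = 2s.
By characteristics (ds/dτ = 1/2), w(s,τ) = f(s - (1/2)τ) with f = w(·, 0).
So w(s,τ) = 2s - τ, and u(s,τ) = exp(-s)w(s,τ).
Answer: u(s, τ) = 2sexp(-s) - τexp(-s)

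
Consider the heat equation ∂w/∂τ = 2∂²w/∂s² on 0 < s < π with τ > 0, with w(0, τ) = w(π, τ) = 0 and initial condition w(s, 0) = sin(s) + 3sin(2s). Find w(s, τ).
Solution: Separating variables: w = Σ c_n exp(-2n²τ) sin(ns). From w(s,0) = sin(s) + 3sin(2s): c_1=1, c_2=3.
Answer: w(s, τ) = exp(-2τ)sin(s) + 3exp(-8τ)sin(2s)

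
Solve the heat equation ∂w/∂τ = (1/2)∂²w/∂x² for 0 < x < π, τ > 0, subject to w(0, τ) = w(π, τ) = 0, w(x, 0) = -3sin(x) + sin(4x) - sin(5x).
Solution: Separating variables: w = Σ c_n exp(-n²τ/2) sin(nx). From w(x,0) = -3sin(x) + sin(4x) - sin(5x): c_1=-3, c_4=1, c_5=-1.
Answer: w(x, τ) = exp(-8τ)sin(4x) - 3exp(-τ/2)sin(x) - exp(-25τ/2)sin(5x)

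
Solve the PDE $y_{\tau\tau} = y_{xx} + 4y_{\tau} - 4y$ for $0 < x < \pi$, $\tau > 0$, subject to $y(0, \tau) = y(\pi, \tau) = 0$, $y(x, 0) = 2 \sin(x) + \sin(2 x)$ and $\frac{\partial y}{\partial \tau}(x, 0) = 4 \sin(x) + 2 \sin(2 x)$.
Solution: Substitute $y = e^{2\tau}u$.
Then $y_{\tau} = e^{2\tau}(u_{\tau} + 2u)$, $y_{\tau\tau} = e^{2\tau}(u_{\tau\tau} + 4u_{\tau} + 4u)$, $y_{xx} = e^{2\tau}u_{xx}$; substituting and dividing by $e^{2\tau}$, the lower-order terms cancel: $u_{\tau\tau} = u_{xx}$ (standard wave equation).
Data for $u$: $u(x,0) = y(x,0) = 2 \sin(x) + \sin(2 x)$; $u_{\tau}(x,0) = y_{\tau}(x,0) - 2y(x,0) = 0$. The boundary conditions carry over: $u(0,\tau) = u(\pi,\tau) = 0$.
Separating variables: $u = \sum [A_n \cos(\omega_n \tau) + B_n \sin(\omega_n \tau)] \sin(nx)$, $\omega_n = n$. From ICs: $A_1=2, A_2=1$.
So $u(x,\tau) = 2 \sin(x) \cos(\tau) + \sin(2 x) \cos(2 \tau)$, and $y(x,\tau) = e^{2\tau}u(x,\tau)$.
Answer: $y(x, \tau) = 2 e^{2 \tau} \sin(x) \cos(\tau) + e^{2 \tau} \sin(2 x) \cos(2 \tau)$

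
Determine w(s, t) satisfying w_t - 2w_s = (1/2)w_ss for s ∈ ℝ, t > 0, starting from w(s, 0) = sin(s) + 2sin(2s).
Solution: Change to a moving frame: let η = s + 2t, σ = t and write w(s,t) = u(η,σ).
By the chain rule w_t = u_σ + 2u_η, w_s = u_η, w_ss = u_ηη.
Then w_t - 2w_s = u_σ: the advection term cancels and the PDE becomes the heat equation u_σ = (1/2)u_ηη on η ∈ ℝ.
Initial data: u(η,0) = w(η,0) = sin(η) + 2sin(2η).
On η ∈ ℝ each mode satisfies (sin(nη))″ = -n² sin(nη), so exp(-n²σ/2) sin(nη) solves the heat equation; by superposition u(η,σ) = Σ c_n exp(-n²σ/2) sin(nη).
Reading off the coefficients: c_1=1, c_2=2, so u(η,σ) = 2exp(-2σ)sin(2η) + exp(-σ/2)sin(η).
Substituting back η = s + 2t, σ = t: w(s,t) = u(s + 2t, t).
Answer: w(s, t) = 2exp(-2t)sin(2s + 4t) + exp(-t/2)sin(s + 2t)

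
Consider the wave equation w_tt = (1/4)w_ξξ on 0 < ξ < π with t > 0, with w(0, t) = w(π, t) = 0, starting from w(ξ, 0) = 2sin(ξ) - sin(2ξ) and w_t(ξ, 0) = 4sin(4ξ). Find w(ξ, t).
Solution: Using separation of variables w = X(ξ)T(t):
Eigenfunctions: sin(nξ), n = 1, 2, 3, ...
General solution: w(ξ, t) = Σ [A_n cos(n t/2) + B_n sin(n t/2)] sin(nξ)
From w(ξ,0) = 2sin(ξ) - sin(2ξ): A_1=2, A_2=-1. From w_t(ξ,0) = 4sin(4ξ), using w_t(ξ,0) = Σ ω_n B_n sin(nξ) with ω_n = n/2: B_4 = 4/2 = 2.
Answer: w(ξ, t) = 2sin(2t)sin(4ξ) + 2sin(ξ)cos(t/2) - sin(2ξ)cos(t)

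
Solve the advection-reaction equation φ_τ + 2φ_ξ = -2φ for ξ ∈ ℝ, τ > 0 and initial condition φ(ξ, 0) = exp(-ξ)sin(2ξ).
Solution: Substitute φ = exp(-ξ)u, i.e. u = exp(ξ)φ.
By the product rule, φ_ξ = exp(-ξ)(u_ξ - u), φ_τ = exp(-ξ)u_τ.
Substituting into the PDE and dividing by exp(-ξ): u_τ + 2(u_ξ - u) = -2u.
The lower-order terms cancel, leaving the standard advection equation u_τ + 2u_ξ = 0.
Initial data for u: u(ξ,0) = exp(ξ)φ(ξ,0) = sin(2ξ).
Solve for u:
  By method of characteristics (waves move right with speed 2):
  Along characteristics ξ - 2τ = const, u is constant, so u(ξ,τ) = f(ξ - 2τ) with f = u(·, 0).
Hence u(ξ,τ) = sin(2ξ - 4τ).
Transform back: φ(ξ,τ) = exp(-ξ)u(ξ,τ).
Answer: φ(ξ, τ) = exp(-ξ)sin(2ξ - 4τ)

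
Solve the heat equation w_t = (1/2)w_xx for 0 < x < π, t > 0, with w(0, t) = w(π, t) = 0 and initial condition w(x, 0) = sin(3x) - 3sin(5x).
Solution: Using separation of variables w = X(x)T(t):
Eigenfunctions: sin(nx), n = 1, 2, 3, ...
General solution: w(x, t) = Σ c_n sin(nx) exp(-n² t/2)
Matching w(x,0) = sin(3x) - 3sin(5x) term by term: c_3=1, c_5=-3.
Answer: w(x, t) = exp(-9t/2)sin(3x) - 3exp(-25t/2)sin(5x)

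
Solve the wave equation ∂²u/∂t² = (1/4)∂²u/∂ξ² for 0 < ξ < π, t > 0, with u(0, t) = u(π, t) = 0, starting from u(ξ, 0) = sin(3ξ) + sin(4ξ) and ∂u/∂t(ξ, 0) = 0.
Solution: Using separation of variables u = X(ξ)T(t):
Eigenfunctions: sin(nξ), n = 1, 2, 3, ...
General solution: u(ξ, t) = Σ [A_n cos(n t/2) + B_n sin(n t/2)] sin(nξ)
From u(ξ,0) = sin(3ξ) + sin(4ξ): A_3=1, A_4=1. From u_t(ξ,0) = 0: all B_n = 0.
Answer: u(ξ, t) = sin(3ξ)cos(3t/2) + sin(4ξ)cos(2t)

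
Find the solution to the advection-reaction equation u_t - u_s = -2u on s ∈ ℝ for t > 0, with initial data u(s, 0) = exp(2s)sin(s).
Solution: Substitute u = exp(2s)w.
Then u_s = exp(2s)(w_s + 2w), u_t = exp(2s)w_t; substituting and dividing by exp(2s), the lower-order terms cancel: w_t - w_s = 0 (standard advection equation).
Data for w: w(s,0) = exp(-2s)u(s,0) = sin(s).
By characteristics (ds/dt = -1), w(s,t) = f(s + t) with f = w(·, 0).
So w(s,t) = sin(s + t), and u(s,t) = exp(2s)w(s,t).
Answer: u(s, t) = exp(2s)sin(s + t)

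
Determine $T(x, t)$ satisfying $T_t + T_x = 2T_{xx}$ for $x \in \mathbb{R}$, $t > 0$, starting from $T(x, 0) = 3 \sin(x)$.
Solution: Change to a moving frame: let $\eta = x - t$, $\sigma = t$ and write $T(x,t) = u(\eta,\sigma)$.
By the chain rule $T_t = u_{\sigma} - u_{\eta}$, $T_x = u_{\eta}$, $T_{xx} = u_{\eta\eta}$.
Then $T_t + T_x = u_{\sigma}$: the advection term cancels and the PDE becomes the heat equation $u_{\sigma} = 2u_{\eta\eta}$ on $\eta \in \mathbb{R}$.
Initial data: $u(\eta,0) = T(\eta,0) = 3 \sin(\eta)$.
On $\eta \in \mathbb{R}$ each mode satisfies $(\sin(n\eta))'' = -n^2 \sin(n\eta)$, so $e^{-2n^2\sigma} \sin(n\eta)$ solves the heat equation; by superposition $u(\eta,\sigma) = \sum c_n e^{-2n^2\sigma} \sin(n\eta)$.
Reading off the coefficients: $c_1=3$, so $u(\eta,\sigma) = 3 e^{-2 \sigma} \sin(\eta)$.
Substituting back $\eta = x - t$, $\sigma = t$: $T(x,t) = u(x - t, t)$.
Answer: $T(x, t) = -3 e^{-2 t} \sin(t - x)$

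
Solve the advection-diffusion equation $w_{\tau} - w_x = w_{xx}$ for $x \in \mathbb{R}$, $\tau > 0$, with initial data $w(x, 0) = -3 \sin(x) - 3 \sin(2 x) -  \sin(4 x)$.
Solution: Moving frame: $\eta = x + \tau$, $\sigma = \tau$, $w = u(\eta,\sigma)$, so $w_{\tau} = u_{\sigma} + u_{\eta}$ and $w_{xx} = u_{\eta\eta}$.
Hence $w_{\tau} - w_x = u_{\sigma}$ and the PDE becomes the heat equation $u_{\sigma} = u_{\eta\eta}$ on $\eta \in \mathbb{R}$.
Initial data: $u(\eta,0) = w(\eta,0) = -3 \sin(\eta) - 3 \sin(2 \eta) - \sin(4 \eta)$. Each mode $\sin(n\eta)$ decays as $e^{-n^2\sigma}$ on $\mathbb{R}$, so $u(\eta,\sigma) = \sum c_n e^{-n^2\sigma} \sin(n\eta)$ with $c_1=-3, c_2=-3, c_4=-1$: $u(\eta,\sigma) = -3 e^{-\sigma} \sin(\eta) - 3 e^{-4 \sigma} \sin(2 \eta) - e^{-16 \sigma} \sin(4 \eta)$.
Substituting back: $w(x,\tau) = u(x + \tau, \tau)$.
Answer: $w(x, \tau) = -3 e^{-\tau} \sin(\tau + x) - 3 e^{-4 \tau} \sin(2 \tau + 2 x) -  e^{-16 \tau} \sin(4 \tau + 4 x)$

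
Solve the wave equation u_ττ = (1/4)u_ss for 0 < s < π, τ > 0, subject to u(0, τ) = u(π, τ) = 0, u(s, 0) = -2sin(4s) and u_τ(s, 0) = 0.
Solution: Using separation of variables u = X(s)T(τ):
Eigenfunctions: sin(ns), n = 1, 2, 3, ...
General solution: u(s, τ) = Σ [A_n cos(n τ/2) + B_n sin(n τ/2)] sin(ns)
From u(s,0) = -2sin(4s): A_4=-2. From u_τ(s,0) = 0: all B_n = 0.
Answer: u(s, τ) = -2sin(4s)cos(2τ)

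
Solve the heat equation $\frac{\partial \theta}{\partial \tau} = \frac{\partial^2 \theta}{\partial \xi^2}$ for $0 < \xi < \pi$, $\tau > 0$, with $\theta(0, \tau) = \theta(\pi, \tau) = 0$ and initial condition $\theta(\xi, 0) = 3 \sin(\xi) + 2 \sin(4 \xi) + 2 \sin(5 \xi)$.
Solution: Using separation of variables $\theta = X(\xi)G(\tau)$:
Eigenfunctions: $\sin(n\xi)$, $n = 1, 2, 3, \ldots$
General solution: $\theta(\xi, \tau) = \sum c_n \sin(n\xi) e^{-n^2 \tau}$
Matching $\theta(\xi,0) = 3 \sin(\xi) + 2 \sin(4 \xi) + 2 \sin(5 \xi)$ term by term: $c_1=3, c_4=2, c_5=2$.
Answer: $\theta(\xi, \tau) = 3 e^{-\tau} \sin(\xi) + 2 e^{-16 \tau} \sin(4 \xi) + 2 e^{-25 \tau} \sin(5 \xi)$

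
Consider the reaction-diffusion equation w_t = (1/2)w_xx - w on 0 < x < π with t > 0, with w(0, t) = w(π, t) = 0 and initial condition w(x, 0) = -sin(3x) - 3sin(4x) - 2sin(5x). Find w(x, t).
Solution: Substitute w = exp(-t)u, i.e. u = exp(t)w.
By the product rule, w_t = exp(-t)(u_t - u), w_xx = exp(-t)u_xx.
Substituting into the PDE and dividing by exp(-t): u_t - u = (1/2)u_xx - u.
The lower-order terms cancel, leaving the standard heat equation u_t = (1/2)u_xx.
Initial data for u: u(x,0) = w(x,0) = -sin(3x) - 3sin(4x) - 2sin(5x). The boundary conditions carry over: u(0,t) = u(π,t) = 0.
Solve for u:
  Using separation of variables u = X(x)T(t):
  Eigenfunctions: sin(nx), n = 1, 2, 3, ...
  General solution: u(x, t) = Σ c_n sin(nx) exp(-n² t/2)
  Matching u(x,0) = -sin(3x) - 3sin(4x) - 2sin(5x) term by term: c_3=-1, c_4=-3, c_5=-2.
Hence u(x,t) = -3exp(-8t)sin(4x) - exp(-9t/2)sin(3x) - 2exp(-25t/2)sin(5x).
Transform back: w(x,t) = exp(-t)u(x,t).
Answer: w(x, t) = -3exp(-9t)sin(4x) - exp(-11t/2)sin(3x) - 2exp(-27t/2)sin(5x)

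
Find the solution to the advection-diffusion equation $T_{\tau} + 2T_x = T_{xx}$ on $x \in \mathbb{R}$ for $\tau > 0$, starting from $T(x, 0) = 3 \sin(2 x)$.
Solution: Change to a moving frame: let $\eta = x - 2\tau$, $\sigma = \tau$ and write $T(x,\tau) = u(\eta,\sigma)$.
By the chain rule $T_{\tau} = u_{\sigma} - 2u_{\eta}$, $T_x = u_{\eta}$, $T_{xx} = u_{\eta\eta}$.
Then $T_{\tau} + 2T_x = u_{\sigma}$: the advection term cancels and the PDE becomes the heat equation $u_{\sigma} = u_{\eta\eta}$ on $\eta \in \mathbb{R}$.
Initial data: $u(\eta,0) = T(\eta,0) = 3 \sin(2 \eta)$.
On $\eta \in \mathbb{R}$ each mode satisfies $(\sin(n\eta))'' = -n^2 \sin(n\eta)$, so $e^{-n^2\sigma} \sin(n\eta)$ solves the heat equation; by superposition $u(\eta,\sigma) = \sum c_n e^{-n^2\sigma} \sin(n\eta)$.
Reading off the coefficients: $c_2=3$, so $u(\eta,\sigma) = 3 e^{-4 \sigma} \sin(2 \eta)$.
Substituting back $\eta = x - 2\tau$, $\sigma = \tau$: $T(x,\tau) = u(x - 2\tau, \tau)$.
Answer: $T(x, \tau) = -3 e^{-4 \tau} \sin(4 \tau - 2 x)$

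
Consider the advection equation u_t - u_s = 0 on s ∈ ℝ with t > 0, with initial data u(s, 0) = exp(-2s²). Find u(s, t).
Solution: By method of characteristics (waves move left with speed 1):
Along characteristics s + t = const, u is constant, so u(s,t) = f(s + t) with f = u(·, 0).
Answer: u(s, t) = exp(-2(s + t)²)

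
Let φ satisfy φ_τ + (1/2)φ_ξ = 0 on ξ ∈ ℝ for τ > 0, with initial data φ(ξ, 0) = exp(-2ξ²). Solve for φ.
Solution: By method of characteristics (waves move right with speed 1/2):
Along characteristics ξ - (1/2)τ = const, φ is constant, so φ(ξ,τ) = f(ξ - (1/2)τ) with f = φ(·, 0).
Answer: φ(ξ, τ) = exp(-2(ξ - τ/2)²)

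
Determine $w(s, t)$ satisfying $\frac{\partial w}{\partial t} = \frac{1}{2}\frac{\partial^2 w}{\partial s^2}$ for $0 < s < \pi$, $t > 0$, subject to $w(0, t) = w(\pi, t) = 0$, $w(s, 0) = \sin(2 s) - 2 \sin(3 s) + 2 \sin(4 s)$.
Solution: Separating variables: $w = \sum c_n e^{-n^2t/2} \sin(ns)$. From $w(s,0) = \sin(2 s) - 2 \sin(3 s) + 2 \sin(4 s)$: $c_2=1, c_3=-2, c_4=2$.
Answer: $w(s, t) = e^{-2 t} \sin(2 s) + 2 e^{-8 t} \sin(4 s) - 2 e^{-9 t/2} \sin(3 s)$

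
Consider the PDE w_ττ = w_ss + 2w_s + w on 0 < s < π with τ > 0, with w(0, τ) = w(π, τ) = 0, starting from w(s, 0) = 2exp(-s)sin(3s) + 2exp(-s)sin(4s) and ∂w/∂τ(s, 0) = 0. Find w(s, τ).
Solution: Substitute w = exp(-s)u.
Then w_s = exp(-s)(u_s - u), w_ss = exp(-s)(u_ss - 2u_s + u), w_ττ = exp(-s)u_ττ; substituting and dividing by exp(-s), the lower-order terms cancel: u_ττ = u_ss (standard wave equation).
Data for u: u(s,0) = exp(s)w(s,0) = 2sin(3s) + 2sin(4s); u_τ(s,0) = exp(s)w_τ(s,0) = 0. The boundary conditions carry over: u(0,τ) = u(π,τ) = 0.
Separating variables: u = Σ [A_n cos(ω_n τ) + B_n sin(ω_n τ)] sin(ns), ω_n = n. From ICs: A_3=2, A_4=2.
So u(s,τ) = 2sin(3s)cos(3τ) + 2sin(4s)cos(4τ), and w(s,τ) = exp(-s)u(s,τ).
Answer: w(s, τ) = 2exp(-s)sin(3s)cos(3τ) + 2exp(-s)sin(4s)cos(4τ)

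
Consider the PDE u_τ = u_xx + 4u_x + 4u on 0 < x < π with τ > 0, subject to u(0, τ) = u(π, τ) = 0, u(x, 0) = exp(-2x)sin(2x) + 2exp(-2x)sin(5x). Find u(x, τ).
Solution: Substitute u = exp(-2x)w.
Then u_x = exp(-2x)(w_x - 2w), u_xx = exp(-2x)(w_xx - 4w_x + 4w), u_τ = exp(-2x)w_τ; substituting and dividing by exp(-2x), the lower-order terms cancel: w_τ = w_xx (standard heat equation).
Data for w: w(x,0) = exp(2x)u(x,0) = sin(2x) + 2sin(5x). The boundary conditions carry over: w(0,τ) = w(π,τ) = 0.
Separating variables: w = Σ c_n exp(-n²τ) sin(nx). From w(x,0) = sin(2x) + 2sin(5x): c_2=1, c_5=2.
So w(x,τ) = exp(-4τ)sin(2x) + 2exp(-25τ)sin(5x), and u(x,τ) = exp(-2x)w(x,τ).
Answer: u(x, τ) = exp(-2x)exp(-4τ)sin(2x) + 2exp(-2x)exp(-25τ)sin(5x)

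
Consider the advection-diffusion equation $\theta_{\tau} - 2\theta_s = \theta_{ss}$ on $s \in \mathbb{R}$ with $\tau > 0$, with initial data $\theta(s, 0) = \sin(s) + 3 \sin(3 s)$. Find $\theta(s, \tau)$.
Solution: Change to a moving frame: let $\eta = s + 2\tau$, $\sigma = \tau$ and write $\theta(s,\tau) = u(\eta,\sigma)$.
By the chain rule $\theta_{\tau} = u_{\sigma} + 2u_{\eta}$, $\theta_s = u_{\eta}$, $\theta_{ss} = u_{\eta\eta}$.
Then $\theta_{\tau} - 2\theta_s = u_{\sigma}$: the advection term cancels and the PDE becomes the heat equation $u_{\sigma} = u_{\eta\eta}$ on $\eta \in \mathbb{R}$.
Initial data: $u(\eta,0) = \theta(\eta,0) = \sin(\eta) + 3 \sin(3 \eta)$.
On $\eta \in \mathbb{R}$ each mode satisfies $(\sin(n\eta))'' = -n^2 \sin(n\eta)$, so $e^{-n^2\sigma} \sin(n\eta)$ solves the heat equation; by superposition $u(\eta,\sigma) = \sum c_n e^{-n^2\sigma} \sin(n\eta)$.
Reading off the coefficients: $c_1=1, c_3=3$, so $u(\eta,\sigma) = e^{-\sigma} \sin(\eta) + 3 e^{-9 \sigma} \sin(3 \eta)$.
Substituting back $\eta = s + 2\tau$, $\sigma = \tau$: $\theta(s,\tau) = u(s + 2\tau, \tau)$.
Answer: $\theta(s, \tau) = e^{-\tau} \sin(2 \tau + s) + 3 e^{-9 \tau} \sin(6 \tau + 3 s)$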